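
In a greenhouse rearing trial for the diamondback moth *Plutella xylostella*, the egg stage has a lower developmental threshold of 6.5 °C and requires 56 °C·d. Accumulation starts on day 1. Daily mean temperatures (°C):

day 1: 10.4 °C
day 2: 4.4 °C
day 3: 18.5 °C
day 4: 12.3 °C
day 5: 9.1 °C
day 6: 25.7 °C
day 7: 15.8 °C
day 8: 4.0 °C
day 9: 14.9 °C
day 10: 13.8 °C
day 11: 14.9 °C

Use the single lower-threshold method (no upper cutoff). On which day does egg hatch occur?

Daily DD above 6.5 °C: 3.9, 0.0, 12.0, 5.8, 2.6, 19.2, 9.3, 0.0, 8.4, 7.3, 8.4.
Cumulative: 3.9, 3.9, 15.9, 21.7, 24.3, 43.5, 52.8, 52.8, 61.2, 68.5, 76.9.
The total first reaches 56 DD on day 9.

day 9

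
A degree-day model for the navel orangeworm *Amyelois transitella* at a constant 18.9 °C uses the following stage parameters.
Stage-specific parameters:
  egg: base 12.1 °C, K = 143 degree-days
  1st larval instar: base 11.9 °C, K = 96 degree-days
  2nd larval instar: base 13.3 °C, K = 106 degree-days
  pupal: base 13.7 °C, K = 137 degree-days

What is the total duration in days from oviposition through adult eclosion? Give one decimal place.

80.0 days

egg: 143 / (18.9 − 12.1) = 143 / 6.8 = 21.029 d.
1st larval instar: 96 / (18.9 − 11.9) = 96 / 7.0 = 13.714 d.
2nd larval instar: 106 / (18.9 − 13.3) = 106 / 5.6 = 18.929 d.
pupal: 137 / (18.9 − 13.7) = 137 / 5.2 = 26.346 d.
Sum = 80.018 ≈ 80.0 days.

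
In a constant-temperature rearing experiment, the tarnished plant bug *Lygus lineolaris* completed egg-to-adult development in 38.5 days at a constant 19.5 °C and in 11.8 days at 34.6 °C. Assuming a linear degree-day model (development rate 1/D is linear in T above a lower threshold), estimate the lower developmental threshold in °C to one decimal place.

12.8 °C

Linear rate model ⇒ the product D·(T − T_b) is constant across temperatures.
38.5·(19.5 − T_b) = 11.8·(34.6 − T_b)
T_b = (38.5·19.5 − 11.8·34.6) / (38.5 − 11.8) = 342.47 / 26.7 = 12.827 °C ≈ 12.8 °C.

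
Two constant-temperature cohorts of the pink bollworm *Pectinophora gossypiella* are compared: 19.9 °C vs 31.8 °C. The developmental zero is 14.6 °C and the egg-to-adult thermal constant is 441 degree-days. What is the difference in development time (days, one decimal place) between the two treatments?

57.6 days

At 19.9 °C: 441 / (19.9 − 14.6) = 441 / 5.3 = 83.208 d.
At 31.8 °C: 441 / (31.8 − 14.6) = 441 / 17.2 = 25.640 d.
Difference = |83.208 − 25.640| = 57.568 ≈ 57.6 days.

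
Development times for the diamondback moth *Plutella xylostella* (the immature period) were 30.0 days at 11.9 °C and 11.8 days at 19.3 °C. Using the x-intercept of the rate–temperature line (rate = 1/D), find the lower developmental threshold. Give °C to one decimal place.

Equal thermal constants: D₁(T₁ − T_b) = D₂(T₂ − T_b).
30.0·(11.9 − T_b) = 11.8·(19.3 − T_b)
T_b = (30.0·11.9 − 11.8·19.3) / (30.0 − 11.8) = 129.26 / 18.2 = 7.102 °C ≈ 7.1 °C.

7.1 °C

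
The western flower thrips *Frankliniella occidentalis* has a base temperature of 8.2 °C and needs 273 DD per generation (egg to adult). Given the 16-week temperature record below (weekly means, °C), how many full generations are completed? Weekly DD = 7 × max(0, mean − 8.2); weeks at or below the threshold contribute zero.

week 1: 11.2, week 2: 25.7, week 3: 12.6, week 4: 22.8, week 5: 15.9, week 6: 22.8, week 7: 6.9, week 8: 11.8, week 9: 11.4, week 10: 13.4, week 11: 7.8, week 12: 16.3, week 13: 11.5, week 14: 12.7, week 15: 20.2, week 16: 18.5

Weekly DD (7 × max(0, T̄ − 8.2)): 21.0, 122.5, 30.8, 102.2, 53.9, 102.2, 0.0, 25.2, 22.4, 36.4, 0.0, 56.7, 23.1, 31.5, 84.0, 72.1.
Season total = 784.0 DD.
Complete generations = ⌊784.0 / 273⌋ = 2.

2 generations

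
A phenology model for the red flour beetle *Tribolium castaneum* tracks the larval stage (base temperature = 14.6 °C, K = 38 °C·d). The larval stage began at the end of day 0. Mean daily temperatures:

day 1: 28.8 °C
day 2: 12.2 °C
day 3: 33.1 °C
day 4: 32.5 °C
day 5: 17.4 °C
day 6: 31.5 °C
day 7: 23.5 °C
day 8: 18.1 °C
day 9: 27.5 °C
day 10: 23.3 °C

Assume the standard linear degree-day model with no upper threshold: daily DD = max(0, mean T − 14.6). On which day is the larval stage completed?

Daily DD above 14.6 °C: 14.2, 0.0, 18.5, 17.9, 2.8, 16.9, 8.9, 3.5, 12.9, 8.7.
Cumulative: 14.2, 14.2, 32.7, 50.6, 53.4, 70.3, 79.2, 82.7, 95.6, 104.3.
The total first reaches 38 DD on day 4.

day 4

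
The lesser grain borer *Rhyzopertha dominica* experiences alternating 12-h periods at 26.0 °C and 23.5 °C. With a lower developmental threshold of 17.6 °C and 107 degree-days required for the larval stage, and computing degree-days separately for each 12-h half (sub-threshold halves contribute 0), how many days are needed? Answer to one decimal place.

15.0 days

Day half: max(0, 26.0 − 17.6) × 0.5 = 8.4 × 0.5 = 4.20 DD.
Night half: max(0, 23.5 − 17.6) × 0.5 = 5.9 × 0.5 = 2.95 DD.
Per 24 h: 7.15 DD/day.
Duration = 107 / 7.15 = 14.965 ≈ 15.0 days.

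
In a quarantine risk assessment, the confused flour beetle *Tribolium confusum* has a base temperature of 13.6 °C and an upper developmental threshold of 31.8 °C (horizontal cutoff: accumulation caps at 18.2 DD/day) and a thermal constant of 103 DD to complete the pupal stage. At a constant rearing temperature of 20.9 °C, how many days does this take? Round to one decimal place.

14.1 days

Daily accumulation = 20.9 − 13.6 = 7.3 DD/day.
Duration = 103 / 7.3 = 14.110 ≈ 14.1 days.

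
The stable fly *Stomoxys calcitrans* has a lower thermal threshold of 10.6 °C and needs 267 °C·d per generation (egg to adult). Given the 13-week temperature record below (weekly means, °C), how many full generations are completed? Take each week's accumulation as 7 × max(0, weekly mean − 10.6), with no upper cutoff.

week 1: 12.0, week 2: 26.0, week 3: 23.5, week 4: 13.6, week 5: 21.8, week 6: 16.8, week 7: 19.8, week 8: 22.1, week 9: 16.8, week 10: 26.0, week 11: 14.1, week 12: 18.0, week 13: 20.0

Weekly DD (7 × max(0, T̄ − 10.6)): 9.8, 107.8, 90.3, 21.0, 78.4, 43.4, 64.4, 80.5, 43.4, 107.8, 24.5, 51.8, 65.8.
Season total = 788.9 DD.
Complete generations = ⌊788.9 / 267⌋ = 2.

2 generations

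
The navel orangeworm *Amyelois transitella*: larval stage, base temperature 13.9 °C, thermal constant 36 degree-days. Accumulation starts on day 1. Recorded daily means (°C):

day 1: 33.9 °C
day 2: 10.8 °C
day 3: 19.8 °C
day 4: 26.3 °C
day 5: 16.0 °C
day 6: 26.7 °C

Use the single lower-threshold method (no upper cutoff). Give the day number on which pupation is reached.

Daily DD above 13.9 °C: 20.0, 0.0, 5.9, 12.4, 2.1, 12.8.
Cumulative: 20.0, 20.0, 25.9, 38.3, 40.4, 53.2.
The total first reaches 36 DD on day 4.

day 4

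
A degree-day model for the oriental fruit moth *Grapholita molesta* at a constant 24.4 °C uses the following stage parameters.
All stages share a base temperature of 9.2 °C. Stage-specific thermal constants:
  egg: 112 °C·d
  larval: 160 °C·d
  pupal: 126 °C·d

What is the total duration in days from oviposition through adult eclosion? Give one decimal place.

Daily accumulation at 24.4 °C = 24.4 − 9.2 = 15.2 DD/day.
Total K = 112 + 160 + 126 = 398 DD.
Total duration = 398 / 15.2 = 26.184 ≈ 26.2 days.

26.2 days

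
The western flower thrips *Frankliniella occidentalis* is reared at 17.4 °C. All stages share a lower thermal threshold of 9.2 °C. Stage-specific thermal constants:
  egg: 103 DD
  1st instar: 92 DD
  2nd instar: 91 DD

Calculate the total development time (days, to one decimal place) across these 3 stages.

Daily accumulation at 17.4 °C = 17.4 − 9.2 = 8.2 DD/day.
Total K = 103 + 92 + 91 = 286 DD.
Total duration = 286 / 8.2 = 34.878 ≈ 34.9 days.

34.9 days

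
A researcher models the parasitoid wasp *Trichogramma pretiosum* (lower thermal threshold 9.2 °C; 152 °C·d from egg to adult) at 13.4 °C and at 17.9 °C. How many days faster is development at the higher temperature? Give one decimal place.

At 13.4 °C: 152 / (13.4 − 9.2) = 152 / 4.2 = 36.190 d.
At 17.9 °C: 152 / (17.9 − 9.2) = 152 / 8.7 = 17.471 d.
Difference = |36.190 − 17.471| = 18.719 ≈ 18.7 days.

18.7 days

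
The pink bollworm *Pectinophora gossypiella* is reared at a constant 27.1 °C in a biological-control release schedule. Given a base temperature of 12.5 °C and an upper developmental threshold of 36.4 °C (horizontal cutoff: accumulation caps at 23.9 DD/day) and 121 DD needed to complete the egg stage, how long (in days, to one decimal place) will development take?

8.3 days

Daily accumulation = 27.1 − 12.5 = 14.6 DD/day.
Duration = 121 / 14.6 = 8.288 ≈ 8.3 days.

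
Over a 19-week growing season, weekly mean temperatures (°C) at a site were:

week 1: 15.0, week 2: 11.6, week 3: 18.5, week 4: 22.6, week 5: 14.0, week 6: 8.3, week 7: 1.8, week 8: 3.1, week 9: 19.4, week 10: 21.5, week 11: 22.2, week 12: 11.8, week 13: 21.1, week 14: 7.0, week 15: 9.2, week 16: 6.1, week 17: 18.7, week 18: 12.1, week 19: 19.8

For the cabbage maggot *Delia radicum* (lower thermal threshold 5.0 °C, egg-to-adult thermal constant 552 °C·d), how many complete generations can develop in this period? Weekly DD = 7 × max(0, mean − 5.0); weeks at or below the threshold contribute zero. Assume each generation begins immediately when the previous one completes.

2 generations

Weekly DD (7 × max(0, T̄ − 5.0)): 70.0, 46.2, 94.5, 123.2, 63.0, 23.1, 0.0, 0.0, 100.8, 115.5, 120.4, 47.6, 112.7, 14.0, 29.4, 7.7, 95.9, 49.7, 103.6.
Season total = 1217.3 DD.
Complete generations = ⌊1217.3 / 552⌋ = 2.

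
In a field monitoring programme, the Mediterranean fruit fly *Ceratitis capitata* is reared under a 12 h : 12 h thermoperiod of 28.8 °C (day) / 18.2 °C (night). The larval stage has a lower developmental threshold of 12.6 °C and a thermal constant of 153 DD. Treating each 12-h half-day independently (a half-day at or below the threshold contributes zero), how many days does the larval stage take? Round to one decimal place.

14.0 days

Day half: max(0, 28.8 − 12.6) × 0.5 = 16.2 × 0.5 = 8.10 DD.
Night half: max(0, 18.2 − 12.6) × 0.5 = 5.6 × 0.5 = 2.80 DD.
Per 24 h: 10.90 DD/day.
Duration = 153 / 10.90 = 14.037 ≈ 14.0 days.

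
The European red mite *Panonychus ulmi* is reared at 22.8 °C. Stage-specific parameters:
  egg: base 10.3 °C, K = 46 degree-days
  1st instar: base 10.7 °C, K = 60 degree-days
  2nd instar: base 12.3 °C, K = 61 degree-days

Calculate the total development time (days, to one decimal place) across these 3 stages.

egg: 46 / (22.8 − 10.3) = 46 / 12.5 = 3.680 d.
1st instar: 60 / (22.8 − 10.7) = 60 / 12.1 = 4.959 d.
2nd instar: 61 / (22.8 − 12.3) = 61 / 10.5 = 5.810 d.
Sum = 14.448 ≈ 14.4 days.

14.4 days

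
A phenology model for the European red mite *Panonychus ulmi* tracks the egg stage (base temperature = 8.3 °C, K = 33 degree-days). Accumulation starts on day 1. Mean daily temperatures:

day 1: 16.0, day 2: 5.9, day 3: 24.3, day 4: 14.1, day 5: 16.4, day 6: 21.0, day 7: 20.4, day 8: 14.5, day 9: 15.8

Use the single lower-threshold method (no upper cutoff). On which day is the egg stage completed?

Daily DD above 8.3 °C: 7.7, 0.0, 16.0, 5.8, 8.1, 12.7, 12.1, 6.2, 7.5.
Cumulative: 7.7, 7.7, 23.7, 29.5, 37.6, 50.3, 62.4, 68.6, 76.1.
The total first reaches 33 DD on day 5.

day 5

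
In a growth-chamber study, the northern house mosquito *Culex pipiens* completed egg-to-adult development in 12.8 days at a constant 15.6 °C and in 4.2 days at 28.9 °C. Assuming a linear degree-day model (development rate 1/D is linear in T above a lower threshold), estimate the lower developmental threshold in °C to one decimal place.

9.1 °C

Linear rate model ⇒ the product D·(T − T_b) is constant across temperatures.
12.8·(15.6 − T_b) = 4.2·(28.9 − T_b)
T_b = (12.8·15.6 − 4.2·28.9) / (12.8 − 4.2) = 78.30 / 8.6 = 9.105 °C ≈ 9.1 °C.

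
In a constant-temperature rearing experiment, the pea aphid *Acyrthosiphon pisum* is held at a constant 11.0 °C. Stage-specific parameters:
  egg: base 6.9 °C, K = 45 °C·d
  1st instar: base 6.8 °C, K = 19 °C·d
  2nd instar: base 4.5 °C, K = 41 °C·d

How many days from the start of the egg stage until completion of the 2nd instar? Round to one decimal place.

21.8 days

egg: 45 / (11.0 − 6.9) = 45 / 4.1 = 10.976 d.
1st instar: 19 / (11.0 − 6.8) = 19 / 4.2 = 4.524 d.
2nd instar: 41 / (11.0 − 4.5) = 41 / 6.5 = 6.308 d.
Sum = 21.807 ≈ 21.8 days.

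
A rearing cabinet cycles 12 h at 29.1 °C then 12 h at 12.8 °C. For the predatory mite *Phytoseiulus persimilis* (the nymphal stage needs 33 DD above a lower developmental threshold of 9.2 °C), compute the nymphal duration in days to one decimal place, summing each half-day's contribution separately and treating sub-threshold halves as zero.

Day half: max(0, 29.1 − 9.2) × 0.5 = 19.9 × 0.5 = 9.95 DD.
Night half: max(0, 12.8 − 9.2) × 0.5 = 3.6 × 0.5 = 1.80 DD.
Per 24 h: 11.75 DD/day.
Duration = 33 / 11.75 = 2.809 ≈ 2.8 days.

2.8 days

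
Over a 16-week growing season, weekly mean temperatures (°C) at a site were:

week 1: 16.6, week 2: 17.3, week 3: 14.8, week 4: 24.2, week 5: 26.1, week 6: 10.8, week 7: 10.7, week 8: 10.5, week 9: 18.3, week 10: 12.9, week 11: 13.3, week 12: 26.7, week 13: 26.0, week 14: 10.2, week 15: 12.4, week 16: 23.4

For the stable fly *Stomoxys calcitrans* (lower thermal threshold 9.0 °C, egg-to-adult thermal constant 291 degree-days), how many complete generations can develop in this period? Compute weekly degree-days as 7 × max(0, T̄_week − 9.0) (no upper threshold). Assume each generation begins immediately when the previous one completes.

3 generations

Weekly DD (7 × max(0, T̄ − 9.0)): 53.2, 58.1, 40.6, 106.4, 119.7, 12.6, 11.9, 10.5, 65.1, 27.3, 30.1, 123.9, 119.0, 8.4, 23.8, 100.8.
Season total = 911.4 DD.
Complete generations = ⌊911.4 / 291⌋ = 3.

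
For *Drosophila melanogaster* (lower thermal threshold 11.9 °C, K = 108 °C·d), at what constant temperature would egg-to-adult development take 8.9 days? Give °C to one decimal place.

Required daily accumulation = 108 / 8.9 = 12.135 DD/day.
T = T_base + 12.135 = 11.9 + 12.135 = 24.035 ≈ 24.0 °C.

24.0 °C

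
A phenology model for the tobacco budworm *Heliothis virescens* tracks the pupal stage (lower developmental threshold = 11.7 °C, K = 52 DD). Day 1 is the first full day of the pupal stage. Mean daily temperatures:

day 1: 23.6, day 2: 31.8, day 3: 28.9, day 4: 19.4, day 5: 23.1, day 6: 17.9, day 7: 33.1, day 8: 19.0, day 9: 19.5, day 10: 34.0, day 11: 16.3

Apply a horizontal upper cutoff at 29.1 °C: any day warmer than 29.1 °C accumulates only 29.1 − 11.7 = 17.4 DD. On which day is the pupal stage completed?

day 4

Daily DD above 11.7 °C (capped at 17.4): 11.9, 17.4, 17.2, 7.7, 11.4, 6.2, 17.4, 7.3, 7.8, 17.4, 4.6.
Cumulative: 11.9, 29.3, 46.5, 54.2, 65.6, 71.8, 89.2, 96.5, 104.3, 121.7, 126.3.
The total first reaches 52 DD on day 4.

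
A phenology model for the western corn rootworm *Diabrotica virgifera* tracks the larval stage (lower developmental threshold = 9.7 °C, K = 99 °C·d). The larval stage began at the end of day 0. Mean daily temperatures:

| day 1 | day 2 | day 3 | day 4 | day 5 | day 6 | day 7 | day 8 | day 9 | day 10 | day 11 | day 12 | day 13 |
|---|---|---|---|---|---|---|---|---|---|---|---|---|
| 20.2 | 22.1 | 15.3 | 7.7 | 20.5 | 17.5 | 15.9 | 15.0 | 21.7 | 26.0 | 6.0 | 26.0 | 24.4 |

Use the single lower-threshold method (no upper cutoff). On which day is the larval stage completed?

day 12

Daily DD above 9.7 °C: 10.5, 12.4, 5.6, 0.0, 10.8, 7.8, 6.2, 5.3, 12.0, 16.3, 0.0, 16.3, 14.7.
Cumulative: 10.5, 22.9, 28.5, 28.5, 39.3, 47.1, 53.3, 58.6, 70.6, 86.9, 86.9, 103.2, 117.9.
The total first reaches 99 DD on day 12.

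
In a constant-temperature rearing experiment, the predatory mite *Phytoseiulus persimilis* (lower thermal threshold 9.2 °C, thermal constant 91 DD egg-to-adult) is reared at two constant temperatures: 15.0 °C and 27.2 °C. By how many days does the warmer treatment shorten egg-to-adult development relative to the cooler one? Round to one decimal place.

10.6 days

At 15.0 °C: 91 / (15.0 − 9.2) = 91 / 5.8 = 15.690 d.
At 27.2 °C: 91 / (27.2 − 9.2) = 91 / 18.0 = 5.056 d.
Difference = |15.690 − 5.056| = 10.634 ≈ 10.6 days.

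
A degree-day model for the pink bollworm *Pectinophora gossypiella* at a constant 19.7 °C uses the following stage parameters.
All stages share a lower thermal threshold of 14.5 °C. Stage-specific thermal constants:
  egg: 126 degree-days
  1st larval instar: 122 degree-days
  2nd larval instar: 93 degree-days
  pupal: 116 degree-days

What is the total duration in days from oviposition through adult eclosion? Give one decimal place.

Daily accumulation at 19.7 °C = 19.7 − 14.5 = 5.2 DD/day.
Total K = 126 + 122 + 93 + 116 = 457 DD.
Total duration = 457 / 5.2 = 87.885 ≈ 87.9 days.

87.9 days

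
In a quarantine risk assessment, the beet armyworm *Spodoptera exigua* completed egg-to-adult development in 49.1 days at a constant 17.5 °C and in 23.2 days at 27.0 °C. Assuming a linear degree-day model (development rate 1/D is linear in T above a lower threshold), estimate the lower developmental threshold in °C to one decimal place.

9.0 °C

Equal thermal constants: D₁(T₁ − T_b) = D₂(T₂ − T_b).
49.1·(17.5 − T_b) = 23.2·(27.0 − T_b)
T_b = (49.1·17.5 − 23.2·27.0) / (49.1 − 23.2) = 232.85 / 25.9 = 8.990 °C ≈ 9.0 °C.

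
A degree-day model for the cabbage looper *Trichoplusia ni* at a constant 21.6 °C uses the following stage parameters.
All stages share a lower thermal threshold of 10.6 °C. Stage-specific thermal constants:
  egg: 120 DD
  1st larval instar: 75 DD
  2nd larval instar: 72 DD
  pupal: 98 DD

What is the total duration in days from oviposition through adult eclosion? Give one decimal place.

33.2 days

Daily accumulation at 21.6 °C = 21.6 − 10.6 = 11.0 DD/day.
Total K = 120 + 75 + 72 + 98 = 365 DD.
Total duration = 365 / 11.0 = 33.182 ≈ 33.2 days.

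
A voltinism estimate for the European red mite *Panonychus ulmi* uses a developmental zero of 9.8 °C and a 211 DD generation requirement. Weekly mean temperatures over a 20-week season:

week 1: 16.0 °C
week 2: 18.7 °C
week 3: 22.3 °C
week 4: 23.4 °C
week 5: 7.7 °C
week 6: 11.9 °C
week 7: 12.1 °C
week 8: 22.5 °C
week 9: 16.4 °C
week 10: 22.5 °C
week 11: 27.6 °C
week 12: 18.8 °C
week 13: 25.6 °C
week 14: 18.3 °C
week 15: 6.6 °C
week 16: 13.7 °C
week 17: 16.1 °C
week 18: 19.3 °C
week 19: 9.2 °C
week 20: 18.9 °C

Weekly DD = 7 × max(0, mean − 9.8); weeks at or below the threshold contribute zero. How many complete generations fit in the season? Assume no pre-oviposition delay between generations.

5 generations

Weekly DD (7 × max(0, T̄ − 9.8)): 43.4, 62.3, 87.5, 95.2, 0.0, 14.7, 16.1, 88.9, 46.2, 88.9, 124.6, 63.0, 110.6, 59.5, 0.0, 27.3, 44.1, 66.5, 0.0, 63.7.
Season total = 1102.5 DD.
Complete generations = ⌊1102.5 / 211⌋ = 5.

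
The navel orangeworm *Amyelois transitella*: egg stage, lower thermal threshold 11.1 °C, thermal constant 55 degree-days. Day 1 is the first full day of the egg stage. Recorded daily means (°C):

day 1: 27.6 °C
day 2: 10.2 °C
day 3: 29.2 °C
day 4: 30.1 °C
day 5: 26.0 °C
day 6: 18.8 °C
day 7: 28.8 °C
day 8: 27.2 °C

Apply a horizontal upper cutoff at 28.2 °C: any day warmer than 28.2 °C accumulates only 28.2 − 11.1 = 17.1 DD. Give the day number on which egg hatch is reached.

day 5

Daily DD above 11.1 °C (capped at 17.1): 16.5, 0.0, 17.1, 17.1, 14.9, 7.7, 17.1, 16.1.
Cumulative: 16.5, 16.5, 33.6, 50.7, 65.6, 73.3, 90.4, 106.5.
The total first reaches 55 DD on day 5.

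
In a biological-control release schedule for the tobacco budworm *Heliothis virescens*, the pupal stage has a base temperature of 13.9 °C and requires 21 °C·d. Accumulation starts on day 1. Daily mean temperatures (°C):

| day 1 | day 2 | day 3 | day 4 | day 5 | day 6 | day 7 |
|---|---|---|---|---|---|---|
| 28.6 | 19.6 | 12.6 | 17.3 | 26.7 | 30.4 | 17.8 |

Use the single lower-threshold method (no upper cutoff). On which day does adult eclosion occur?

Daily DD above 13.9 °C: 14.7, 5.7, 0.0, 3.4, 12.8, 16.5, 3.9.
Cumulative: 14.7, 20.4, 20.4, 23.8, 36.6, 53.1, 57.0.
The total first reaches 21 DD on day 4.

day 4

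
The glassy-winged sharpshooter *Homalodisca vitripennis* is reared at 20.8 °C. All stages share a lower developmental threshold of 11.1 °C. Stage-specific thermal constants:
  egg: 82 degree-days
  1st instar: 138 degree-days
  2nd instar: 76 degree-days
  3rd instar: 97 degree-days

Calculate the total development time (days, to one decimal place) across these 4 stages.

Daily accumulation at 20.8 °C = 20.8 − 11.1 = 9.7 DD/day.
Total K = 82 + 138 + 76 + 97 = 393 DD.
Total duration = 393 / 9.7 = 40.515 ≈ 40.5 days.

40.5 days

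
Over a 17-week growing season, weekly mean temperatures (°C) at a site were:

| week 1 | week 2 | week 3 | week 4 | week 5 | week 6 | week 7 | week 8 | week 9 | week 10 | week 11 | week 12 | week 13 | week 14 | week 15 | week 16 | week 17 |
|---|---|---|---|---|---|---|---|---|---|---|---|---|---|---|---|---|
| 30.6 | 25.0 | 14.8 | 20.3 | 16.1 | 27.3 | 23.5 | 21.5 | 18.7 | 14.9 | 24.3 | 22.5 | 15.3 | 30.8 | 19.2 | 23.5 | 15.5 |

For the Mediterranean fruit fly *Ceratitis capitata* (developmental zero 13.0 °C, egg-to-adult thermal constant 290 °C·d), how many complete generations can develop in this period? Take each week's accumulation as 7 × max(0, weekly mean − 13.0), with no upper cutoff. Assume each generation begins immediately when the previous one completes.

Weekly DD (7 × max(0, T̄ − 13.0)): 123.2, 84.0, 12.6, 51.1, 21.7, 100.1, 73.5, 59.5, 39.9, 13.3, 79.1, 66.5, 16.1, 124.6, 43.4, 73.5, 17.5.
Season total = 999.6 DD.
Complete generations = ⌊999.6 / 290⌋ = 3.

3 generations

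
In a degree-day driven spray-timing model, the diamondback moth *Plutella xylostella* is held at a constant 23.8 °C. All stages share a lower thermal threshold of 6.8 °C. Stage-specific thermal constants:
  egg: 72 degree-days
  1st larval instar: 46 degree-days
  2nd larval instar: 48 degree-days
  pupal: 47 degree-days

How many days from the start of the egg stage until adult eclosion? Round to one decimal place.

Daily accumulation at 23.8 °C = 23.8 − 6.8 = 17.0 DD/day.
Total K = 72 + 46 + 48 + 47 = 213 DD.
Total duration = 213 / 17.0 = 12.529 ≈ 12.5 days.

12.5 days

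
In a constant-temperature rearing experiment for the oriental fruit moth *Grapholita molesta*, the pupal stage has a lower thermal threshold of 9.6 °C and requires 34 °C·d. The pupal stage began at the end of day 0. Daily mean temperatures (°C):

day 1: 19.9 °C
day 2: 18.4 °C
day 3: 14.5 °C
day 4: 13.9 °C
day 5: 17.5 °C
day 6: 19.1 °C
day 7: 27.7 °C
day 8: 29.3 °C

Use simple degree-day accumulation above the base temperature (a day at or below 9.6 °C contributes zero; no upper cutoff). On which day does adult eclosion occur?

Daily DD above 9.6 °C: 10.3, 8.8, 4.9, 4.3, 7.9, 9.5, 18.1, 19.7.
Cumulative: 10.3, 19.1, 24.0, 28.3, 36.2, 45.7, 63.8, 83.5.
The total first reaches 34 DD on day 5.

day 5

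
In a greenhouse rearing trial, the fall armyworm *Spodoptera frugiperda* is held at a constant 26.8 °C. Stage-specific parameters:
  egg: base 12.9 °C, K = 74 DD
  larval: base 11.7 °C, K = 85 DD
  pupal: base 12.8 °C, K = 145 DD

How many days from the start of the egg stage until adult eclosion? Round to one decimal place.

21.3 days

egg: 74 / (26.8 − 12.9) = 74 / 13.9 = 5.324 d.
larval: 85 / (26.8 − 11.7) = 85 / 15.1 = 5.629 d.
pupal: 145 / (26.8 − 12.8) = 145 / 14.0 = 10.357 d.
Sum = 21.310 ≈ 21.3 days.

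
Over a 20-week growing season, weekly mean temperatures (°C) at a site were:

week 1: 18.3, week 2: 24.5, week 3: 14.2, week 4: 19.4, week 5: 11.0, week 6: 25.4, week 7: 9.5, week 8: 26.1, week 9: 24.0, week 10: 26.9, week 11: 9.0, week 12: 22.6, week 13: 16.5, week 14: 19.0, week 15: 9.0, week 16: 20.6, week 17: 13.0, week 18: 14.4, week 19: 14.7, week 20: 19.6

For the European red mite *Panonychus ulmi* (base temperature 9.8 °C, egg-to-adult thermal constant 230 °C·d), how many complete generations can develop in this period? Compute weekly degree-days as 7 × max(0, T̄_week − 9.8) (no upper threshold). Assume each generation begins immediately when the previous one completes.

Weekly DD (7 × max(0, T̄ − 9.8)): 59.5, 102.9, 30.8, 67.2, 8.4, 109.2, 0.0, 114.1, 99.4, 119.7, 0.0, 89.6, 46.9, 64.4, 0.0, 75.6, 22.4, 32.2, 34.3, 68.6.
Season total = 1145.2 DD.
Complete generations = ⌊1145.2 / 230⌋ = 4.

4 generations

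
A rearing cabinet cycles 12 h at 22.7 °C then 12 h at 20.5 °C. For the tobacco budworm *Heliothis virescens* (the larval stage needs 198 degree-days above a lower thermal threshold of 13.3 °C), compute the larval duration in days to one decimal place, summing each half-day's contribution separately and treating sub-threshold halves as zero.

Day half: max(0, 22.7 − 13.3) × 0.5 = 9.4 × 0.5 = 4.70 DD.
Night half: max(0, 20.5 − 13.3) × 0.5 = 7.2 × 0.5 = 3.60 DD.
Per 24 h: 8.30 DD/day.
Duration = 198 / 8.30 = 23.855 ≈ 23.9 days.

23.9 days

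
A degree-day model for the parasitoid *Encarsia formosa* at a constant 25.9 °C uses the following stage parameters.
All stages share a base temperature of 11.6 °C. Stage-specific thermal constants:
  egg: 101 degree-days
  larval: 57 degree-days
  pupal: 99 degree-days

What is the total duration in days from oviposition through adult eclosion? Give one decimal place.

18.0 days

Daily accumulation at 25.9 °C = 25.9 − 11.6 = 14.3 DD/day.
Total K = 101 + 57 + 99 = 257 DD.
Total duration = 257 / 14.3 = 17.972 ≈ 18.0 days.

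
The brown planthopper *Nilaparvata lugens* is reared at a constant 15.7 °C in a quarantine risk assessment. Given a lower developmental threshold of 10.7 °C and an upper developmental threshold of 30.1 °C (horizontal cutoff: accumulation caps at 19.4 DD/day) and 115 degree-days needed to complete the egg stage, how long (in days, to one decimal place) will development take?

23.0 days

Daily accumulation = 15.7 − 10.7 = 5.0 DD/day.
Duration = 115 / 5.0 = 23.000 ≈ 23.0 days.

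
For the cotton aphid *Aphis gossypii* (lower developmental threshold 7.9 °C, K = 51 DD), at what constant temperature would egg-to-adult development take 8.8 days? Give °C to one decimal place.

13.7 °C

Required daily accumulation = 51 / 8.8 = 5.795 DD/day.
T = T_base + 5.795 = 7.9 + 5.795 = 13.695 ≈ 13.7 °C.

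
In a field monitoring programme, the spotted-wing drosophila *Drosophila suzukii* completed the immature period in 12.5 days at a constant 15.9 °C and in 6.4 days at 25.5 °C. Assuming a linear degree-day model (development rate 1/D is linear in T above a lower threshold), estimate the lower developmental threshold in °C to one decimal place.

Under the model K = D·(T − T_b), so D₁·(T₁ − T_b) = D₂·(T₂ − T_b).
12.5·(15.9 − T_b) = 6.4·(25.5 − T_b)
T_b = (12.5·15.9 − 6.4·25.5) / (12.5 − 6.4) = 35.55 / 6.1 = 5.828 °C ≈ 5.8 °C.

5.8 °C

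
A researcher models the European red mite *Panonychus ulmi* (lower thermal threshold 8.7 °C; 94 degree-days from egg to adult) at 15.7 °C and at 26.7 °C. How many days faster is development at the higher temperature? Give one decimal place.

8.2 days

At 15.7 °C: 94 / (15.7 − 8.7) = 94 / 7.0 = 13.429 d.
At 26.7 °C: 94 / (26.7 − 8.7) = 94 / 18.0 = 5.222 d.
Difference = |13.429 − 5.222| = 8.206 ≈ 8.2 days.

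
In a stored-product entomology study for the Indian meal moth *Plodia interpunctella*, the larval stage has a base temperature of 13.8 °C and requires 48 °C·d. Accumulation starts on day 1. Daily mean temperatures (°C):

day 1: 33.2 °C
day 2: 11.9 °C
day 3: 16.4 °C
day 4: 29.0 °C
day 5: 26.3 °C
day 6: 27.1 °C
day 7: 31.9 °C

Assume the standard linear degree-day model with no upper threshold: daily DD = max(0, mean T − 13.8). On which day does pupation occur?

day 5

Daily DD above 13.8 °C: 19.4, 0.0, 2.6, 15.2, 12.5, 13.3, 18.1.
Cumulative: 19.4, 19.4, 22.0, 37.2, 49.7, 63.0, 81.1.
The total first reaches 48 DD on day 5.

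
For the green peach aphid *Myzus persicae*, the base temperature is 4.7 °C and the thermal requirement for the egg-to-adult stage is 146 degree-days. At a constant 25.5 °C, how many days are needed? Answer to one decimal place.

Daily accumulation = 25.5 − 4.7 = 20.8 DD/day.
Duration = 146 / 20.8 = 7.019 ≈ 7.0 days.

7.0 days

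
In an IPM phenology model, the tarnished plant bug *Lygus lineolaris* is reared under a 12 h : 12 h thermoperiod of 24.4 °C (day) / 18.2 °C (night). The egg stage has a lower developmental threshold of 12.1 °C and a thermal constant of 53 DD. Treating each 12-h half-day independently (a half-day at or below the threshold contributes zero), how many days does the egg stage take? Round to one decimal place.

Day half: max(0, 24.4 − 12.1) × 0.5 = 12.3 × 0.5 = 6.15 DD.
Night half: max(0, 18.2 − 12.1) × 0.5 = 6.1 × 0.5 = 3.05 DD.
Per 24 h: 9.20 DD/day.
Duration = 53 / 9.20 = 5.761 ≈ 5.8 days.

5.8 days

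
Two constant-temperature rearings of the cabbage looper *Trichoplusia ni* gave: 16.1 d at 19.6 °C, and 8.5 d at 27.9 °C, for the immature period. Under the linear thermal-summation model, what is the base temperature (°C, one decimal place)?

10.3 °C

Under the model K = D·(T − T_b), so D₁·(T₁ − T_b) = D₂·(T₂ − T_b).
16.1·(19.6 − T_b) = 8.5·(27.9 − T_b)
T_b = (16.1·19.6 − 8.5·27.9) / (16.1 − 8.5) = 78.41 / 7.6 = 10.317 °C ≈ 10.3 °C.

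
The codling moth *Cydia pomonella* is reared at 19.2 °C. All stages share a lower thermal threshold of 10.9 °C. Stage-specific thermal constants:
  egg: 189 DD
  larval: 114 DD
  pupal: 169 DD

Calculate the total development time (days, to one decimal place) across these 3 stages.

Daily accumulation at 19.2 °C = 19.2 − 10.9 = 8.3 DD/day.
Total K = 189 + 114 + 169 = 472 DD.
Total duration = 472 / 8.3 = 56.867 ≈ 56.9 days.

56.9 days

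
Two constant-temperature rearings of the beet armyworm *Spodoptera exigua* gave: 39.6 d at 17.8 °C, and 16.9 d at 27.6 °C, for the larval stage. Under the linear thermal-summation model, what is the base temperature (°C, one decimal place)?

10.5 °C

Linear rate model ⇒ the product D·(T − T_b) is constant across temperatures.
39.6·(17.8 − T_b) = 16.9·(27.6 − T_b)
T_b = (39.6·17.8 − 16.9·27.6) / (39.6 − 16.9) = 238.44 / 22.7 = 10.504 °C ≈ 10.5 °C.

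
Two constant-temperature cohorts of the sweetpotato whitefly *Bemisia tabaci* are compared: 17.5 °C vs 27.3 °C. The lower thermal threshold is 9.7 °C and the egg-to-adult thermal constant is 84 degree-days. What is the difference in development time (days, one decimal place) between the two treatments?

6.0 days

At 17.5 °C: 84 / (17.5 − 9.7) = 84 / 7.8 = 10.769 d.
At 27.3 °C: 84 / (27.3 − 9.7) = 84 / 17.6 = 4.773 d.
Difference = |10.769 − 4.773| = 5.997 ≈ 6.0 days.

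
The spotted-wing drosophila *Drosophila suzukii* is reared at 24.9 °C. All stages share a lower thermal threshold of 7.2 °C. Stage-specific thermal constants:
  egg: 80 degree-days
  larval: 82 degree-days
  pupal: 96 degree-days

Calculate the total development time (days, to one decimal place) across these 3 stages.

14.6 days

Daily accumulation at 24.9 °C = 24.9 − 7.2 = 17.7 DD/day.
Total K = 80 + 82 + 96 = 258 DD.
Total duration = 258 / 17.7 = 14.576 ≈ 14.6 days.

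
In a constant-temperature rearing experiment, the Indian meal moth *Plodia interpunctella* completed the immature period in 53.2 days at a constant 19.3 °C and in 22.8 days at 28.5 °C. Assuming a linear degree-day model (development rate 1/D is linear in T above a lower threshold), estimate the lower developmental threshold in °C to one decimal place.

Linear rate model ⇒ the product D·(T − T_b) is constant across temperatures.
53.2·(19.3 − T_b) = 22.8·(28.5 − T_b)
T_b = (53.2·19.3 − 22.8·28.5) / (53.2 − 22.8) = 376.96 / 30.4 = 12.400 °C ≈ 12.4 °C.

12.4 °C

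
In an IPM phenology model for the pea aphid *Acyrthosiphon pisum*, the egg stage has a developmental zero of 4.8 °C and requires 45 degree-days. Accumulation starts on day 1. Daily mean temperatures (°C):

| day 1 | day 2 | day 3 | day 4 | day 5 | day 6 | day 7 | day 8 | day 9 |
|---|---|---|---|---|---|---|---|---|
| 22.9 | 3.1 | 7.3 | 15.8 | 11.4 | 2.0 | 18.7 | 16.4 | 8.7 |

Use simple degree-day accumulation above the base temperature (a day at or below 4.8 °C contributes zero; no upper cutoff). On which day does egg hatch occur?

day 7

Daily DD above 4.8 °C: 18.1, 0.0, 2.5, 11.0, 6.6, 0.0, 13.9, 11.6, 3.9.
Cumulative: 18.1, 18.1, 20.6, 31.6, 38.2, 38.2, 52.1, 63.7, 67.6.
The total first reaches 45 DD on day 7.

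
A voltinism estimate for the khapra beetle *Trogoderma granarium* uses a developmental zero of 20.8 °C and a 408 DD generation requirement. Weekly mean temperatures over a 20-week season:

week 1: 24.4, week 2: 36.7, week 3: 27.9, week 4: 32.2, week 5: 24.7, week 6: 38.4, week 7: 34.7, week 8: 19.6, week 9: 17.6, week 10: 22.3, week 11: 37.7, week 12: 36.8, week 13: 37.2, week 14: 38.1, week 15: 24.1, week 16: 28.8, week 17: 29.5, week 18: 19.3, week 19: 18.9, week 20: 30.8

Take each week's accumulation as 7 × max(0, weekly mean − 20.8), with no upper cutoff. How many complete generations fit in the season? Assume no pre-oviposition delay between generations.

Weekly DD (7 × max(0, T̄ − 20.8)): 25.2, 111.3, 49.7, 79.8, 27.3, 123.2, 97.3, 0.0, 0.0, 10.5, 118.3, 112.0, 114.8, 121.1, 23.1, 56.0, 60.9, 0.0, 0.0, 70.0.
Season total = 1200.5 DD.
Complete generations = ⌊1200.5 / 408⌋ = 2.

2 generations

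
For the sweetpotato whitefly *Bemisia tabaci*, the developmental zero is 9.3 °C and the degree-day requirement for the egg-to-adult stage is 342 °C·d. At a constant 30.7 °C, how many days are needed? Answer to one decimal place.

16.0 days

Daily accumulation = 30.7 − 9.3 = 21.4 DD/day.
Duration = 342 / 21.4 = 15.981 ≈ 16.0 days.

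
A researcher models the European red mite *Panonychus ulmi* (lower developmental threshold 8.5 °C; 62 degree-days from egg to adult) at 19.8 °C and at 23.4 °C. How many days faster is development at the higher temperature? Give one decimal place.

At 19.8 °C: 62 / (19.8 − 8.5) = 62 / 11.3 = 5.487 d.
At 23.4 °C: 62 / (23.4 − 8.5) = 62 / 14.9 = 4.161 d.
Difference = |5.487 − 4.161| = 1.326 ≈ 1.3 days.

1.3 days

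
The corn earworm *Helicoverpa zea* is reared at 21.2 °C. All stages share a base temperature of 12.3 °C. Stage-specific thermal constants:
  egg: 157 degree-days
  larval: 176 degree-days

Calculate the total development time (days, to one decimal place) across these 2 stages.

37.4 days

Daily accumulation at 21.2 °C = 21.2 − 12.3 = 8.9 DD/day.
Total K = 157 + 176 = 333 DD.
Total duration = 333 / 8.9 = 37.416 ≈ 37.4 days.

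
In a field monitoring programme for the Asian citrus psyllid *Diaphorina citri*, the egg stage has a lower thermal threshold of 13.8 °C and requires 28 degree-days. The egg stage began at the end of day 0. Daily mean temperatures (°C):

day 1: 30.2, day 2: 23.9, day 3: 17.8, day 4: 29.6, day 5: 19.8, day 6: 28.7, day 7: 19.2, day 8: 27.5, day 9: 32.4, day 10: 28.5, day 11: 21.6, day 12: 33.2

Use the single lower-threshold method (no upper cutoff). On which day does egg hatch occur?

day 3

Daily DD above 13.8 °C: 16.4, 10.1, 4.0, 15.8, 6.0, 14.9, 5.4, 13.7, 18.6, 14.7, 7.8, 19.4.
Cumulative: 16.4, 26.5, 30.5, 46.3, 52.3, 67.2, 72.6, 86.3, 104.9, 119.6, 127.4, 146.8.
The total first reaches 28 DD on day 3.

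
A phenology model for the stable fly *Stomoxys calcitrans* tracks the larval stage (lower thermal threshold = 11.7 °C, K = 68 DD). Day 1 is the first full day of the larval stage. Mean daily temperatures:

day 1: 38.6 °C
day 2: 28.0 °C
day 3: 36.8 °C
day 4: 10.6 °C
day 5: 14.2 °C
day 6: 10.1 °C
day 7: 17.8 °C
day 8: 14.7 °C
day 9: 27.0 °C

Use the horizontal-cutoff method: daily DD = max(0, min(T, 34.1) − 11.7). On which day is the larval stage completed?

Daily DD above 11.7 °C (capped at 22.4): 22.4, 16.3, 22.4, 0.0, 2.5, 0.0, 6.1, 3.0, 15.3.
Cumulative: 22.4, 38.7, 61.1, 61.1, 63.6, 63.6, 69.7, 72.7, 88.0.
The total first reaches 68 DD on day 7.

day 7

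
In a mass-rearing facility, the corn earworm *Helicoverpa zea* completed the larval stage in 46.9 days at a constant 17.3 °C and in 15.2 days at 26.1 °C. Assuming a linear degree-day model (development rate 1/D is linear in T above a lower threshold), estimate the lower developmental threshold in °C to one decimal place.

13.1 °C

Linear rate model ⇒ the product D·(T − T_b) is constant across temperatures.
46.9·(17.3 − T_b) = 15.2·(26.1 − T_b)
T_b = (46.9·17.3 − 15.2·26.1) / (46.9 − 15.2) = 414.65 / 31.7 = 13.080 °C ≈ 13.1 °C.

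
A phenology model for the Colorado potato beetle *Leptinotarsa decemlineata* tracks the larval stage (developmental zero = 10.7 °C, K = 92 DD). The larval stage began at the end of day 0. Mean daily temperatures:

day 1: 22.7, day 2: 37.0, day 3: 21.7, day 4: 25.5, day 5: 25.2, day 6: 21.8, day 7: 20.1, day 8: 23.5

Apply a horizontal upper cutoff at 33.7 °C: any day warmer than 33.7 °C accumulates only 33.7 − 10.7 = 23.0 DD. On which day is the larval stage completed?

day 7

Daily DD above 10.7 °C (capped at 23.0): 12.0, 23.0, 11.0, 14.8, 14.5, 11.1, 9.4, 12.8.
Cumulative: 12.0, 35.0, 46.0, 60.8, 75.3, 86.4, 95.8, 108.6.
The total first reaches 92 DD on day 7.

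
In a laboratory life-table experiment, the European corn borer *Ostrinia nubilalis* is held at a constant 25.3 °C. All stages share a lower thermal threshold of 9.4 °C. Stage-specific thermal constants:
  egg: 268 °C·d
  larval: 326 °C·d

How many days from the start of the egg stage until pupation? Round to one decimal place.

37.4 days

Daily accumulation at 25.3 °C = 25.3 − 9.4 = 15.9 DD/day.
Total K = 268 + 326 = 594 DD.
Total duration = 594 / 15.9 = 37.358 ≈ 37.4 days.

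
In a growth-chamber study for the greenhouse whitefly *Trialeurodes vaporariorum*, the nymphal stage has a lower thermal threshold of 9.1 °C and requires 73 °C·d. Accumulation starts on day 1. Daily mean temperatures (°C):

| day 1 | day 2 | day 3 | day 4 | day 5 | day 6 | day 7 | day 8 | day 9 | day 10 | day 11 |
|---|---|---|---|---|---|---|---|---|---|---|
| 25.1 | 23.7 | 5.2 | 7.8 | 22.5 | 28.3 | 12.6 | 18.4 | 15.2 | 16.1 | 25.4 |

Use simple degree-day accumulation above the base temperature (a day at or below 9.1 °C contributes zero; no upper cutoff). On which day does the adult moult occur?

day 8

Daily DD above 9.1 °C: 16.0, 14.6, 0.0, 0.0, 13.4, 19.2, 3.5, 9.3, 6.1, 7.0, 16.3.
Cumulative: 16.0, 30.6, 30.6, 30.6, 44.0, 63.2, 66.7, 76.0, 82.1, 89.1, 105.4.
The total first reaches 73 DD on day 8.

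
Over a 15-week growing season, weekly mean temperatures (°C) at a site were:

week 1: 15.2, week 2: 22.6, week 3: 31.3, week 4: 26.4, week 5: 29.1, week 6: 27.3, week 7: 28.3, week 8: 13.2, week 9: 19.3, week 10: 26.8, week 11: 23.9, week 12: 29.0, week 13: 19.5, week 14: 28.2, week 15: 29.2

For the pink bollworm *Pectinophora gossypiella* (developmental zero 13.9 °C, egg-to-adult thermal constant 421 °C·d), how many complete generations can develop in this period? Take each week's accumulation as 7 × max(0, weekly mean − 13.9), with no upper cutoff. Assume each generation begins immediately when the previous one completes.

2 generations

Weekly DD (7 × max(0, T̄ − 13.9)): 9.1, 60.9, 121.8, 87.5, 106.4, 93.8, 100.8, 0.0, 37.8, 90.3, 70.0, 105.7, 39.2, 100.1, 107.1.
Season total = 1130.5 DD.
Complete generations = ⌊1130.5 / 421⌋ = 2.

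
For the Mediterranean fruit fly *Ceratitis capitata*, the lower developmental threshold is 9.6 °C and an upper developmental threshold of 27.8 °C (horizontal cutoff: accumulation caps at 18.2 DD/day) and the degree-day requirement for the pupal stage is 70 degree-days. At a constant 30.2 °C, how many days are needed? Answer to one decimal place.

3.8 days

Temperature 30.2 °C exceeds the upper threshold, so daily accumulation caps at 27.8 − 9.6 = 18.2 DD/day.
Duration = 70 / 18.2 = 3.846 ≈ 3.8 days.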